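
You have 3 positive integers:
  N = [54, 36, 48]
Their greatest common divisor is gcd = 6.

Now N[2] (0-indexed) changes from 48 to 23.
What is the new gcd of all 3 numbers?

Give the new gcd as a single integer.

Answer: 1

Derivation:
Numbers: [54, 36, 48], gcd = 6
Change: index 2, 48 -> 23
gcd of the OTHER numbers (without index 2): gcd([54, 36]) = 18
New gcd = gcd(g_others, new_val) = gcd(18, 23) = 1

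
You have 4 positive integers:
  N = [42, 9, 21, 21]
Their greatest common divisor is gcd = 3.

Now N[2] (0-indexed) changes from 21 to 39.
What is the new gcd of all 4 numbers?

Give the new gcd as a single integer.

Answer: 3

Derivation:
Numbers: [42, 9, 21, 21], gcd = 3
Change: index 2, 21 -> 39
gcd of the OTHER numbers (without index 2): gcd([42, 9, 21]) = 3
New gcd = gcd(g_others, new_val) = gcd(3, 39) = 3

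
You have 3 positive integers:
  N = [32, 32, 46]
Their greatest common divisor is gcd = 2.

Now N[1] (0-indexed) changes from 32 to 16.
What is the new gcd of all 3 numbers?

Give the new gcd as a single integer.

Numbers: [32, 32, 46], gcd = 2
Change: index 1, 32 -> 16
gcd of the OTHER numbers (without index 1): gcd([32, 46]) = 2
New gcd = gcd(g_others, new_val) = gcd(2, 16) = 2

Answer: 2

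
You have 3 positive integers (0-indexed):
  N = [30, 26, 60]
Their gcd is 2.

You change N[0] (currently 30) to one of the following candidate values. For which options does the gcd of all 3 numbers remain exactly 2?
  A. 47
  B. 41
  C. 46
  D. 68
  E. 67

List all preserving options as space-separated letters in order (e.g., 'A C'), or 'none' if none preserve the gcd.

Answer: C D

Derivation:
Old gcd = 2; gcd of others (without N[0]) = 2
New gcd for candidate v: gcd(2, v). Preserves old gcd iff gcd(2, v) = 2.
  Option A: v=47, gcd(2,47)=1 -> changes
  Option B: v=41, gcd(2,41)=1 -> changes
  Option C: v=46, gcd(2,46)=2 -> preserves
  Option D: v=68, gcd(2,68)=2 -> preserves
  Option E: v=67, gcd(2,67)=1 -> changes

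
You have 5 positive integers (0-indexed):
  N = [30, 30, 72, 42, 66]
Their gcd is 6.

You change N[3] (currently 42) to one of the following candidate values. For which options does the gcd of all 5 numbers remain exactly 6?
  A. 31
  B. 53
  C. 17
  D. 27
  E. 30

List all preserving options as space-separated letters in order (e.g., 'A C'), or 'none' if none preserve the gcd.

Old gcd = 6; gcd of others (without N[3]) = 6
New gcd for candidate v: gcd(6, v). Preserves old gcd iff gcd(6, v) = 6.
  Option A: v=31, gcd(6,31)=1 -> changes
  Option B: v=53, gcd(6,53)=1 -> changes
  Option C: v=17, gcd(6,17)=1 -> changes
  Option D: v=27, gcd(6,27)=3 -> changes
  Option E: v=30, gcd(6,30)=6 -> preserves

Answer: E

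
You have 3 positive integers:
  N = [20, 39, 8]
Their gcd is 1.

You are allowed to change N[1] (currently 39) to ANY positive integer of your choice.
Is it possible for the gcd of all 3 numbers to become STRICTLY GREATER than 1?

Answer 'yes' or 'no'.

Current gcd = 1
gcd of all OTHER numbers (without N[1]=39): gcd([20, 8]) = 4
The new gcd after any change is gcd(4, new_value).
This can be at most 4.
Since 4 > old gcd 1, the gcd CAN increase (e.g., set N[1] = 4).

Answer: yes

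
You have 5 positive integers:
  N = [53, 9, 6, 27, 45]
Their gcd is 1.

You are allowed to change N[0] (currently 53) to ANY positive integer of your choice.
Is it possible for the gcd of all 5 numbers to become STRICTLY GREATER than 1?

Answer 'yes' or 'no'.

Current gcd = 1
gcd of all OTHER numbers (without N[0]=53): gcd([9, 6, 27, 45]) = 3
The new gcd after any change is gcd(3, new_value).
This can be at most 3.
Since 3 > old gcd 1, the gcd CAN increase (e.g., set N[0] = 3).

Answer: yes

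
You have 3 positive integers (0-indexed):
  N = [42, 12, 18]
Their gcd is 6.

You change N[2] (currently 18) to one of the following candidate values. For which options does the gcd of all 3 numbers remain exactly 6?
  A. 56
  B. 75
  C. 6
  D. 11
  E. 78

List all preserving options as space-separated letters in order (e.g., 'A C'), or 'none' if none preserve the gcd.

Answer: C E

Derivation:
Old gcd = 6; gcd of others (without N[2]) = 6
New gcd for candidate v: gcd(6, v). Preserves old gcd iff gcd(6, v) = 6.
  Option A: v=56, gcd(6,56)=2 -> changes
  Option B: v=75, gcd(6,75)=3 -> changes
  Option C: v=6, gcd(6,6)=6 -> preserves
  Option D: v=11, gcd(6,11)=1 -> changes
  Option E: v=78, gcd(6,78)=6 -> preserves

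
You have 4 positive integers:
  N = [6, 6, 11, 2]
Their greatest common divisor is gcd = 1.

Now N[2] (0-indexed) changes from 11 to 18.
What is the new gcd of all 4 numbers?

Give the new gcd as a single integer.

Answer: 2

Derivation:
Numbers: [6, 6, 11, 2], gcd = 1
Change: index 2, 11 -> 18
gcd of the OTHER numbers (without index 2): gcd([6, 6, 2]) = 2
New gcd = gcd(g_others, new_val) = gcd(2, 18) = 2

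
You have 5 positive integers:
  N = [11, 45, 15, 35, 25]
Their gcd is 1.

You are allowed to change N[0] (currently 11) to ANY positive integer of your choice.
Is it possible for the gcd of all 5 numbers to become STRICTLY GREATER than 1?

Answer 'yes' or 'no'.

Answer: yes

Derivation:
Current gcd = 1
gcd of all OTHER numbers (without N[0]=11): gcd([45, 15, 35, 25]) = 5
The new gcd after any change is gcd(5, new_value).
This can be at most 5.
Since 5 > old gcd 1, the gcd CAN increase (e.g., set N[0] = 5).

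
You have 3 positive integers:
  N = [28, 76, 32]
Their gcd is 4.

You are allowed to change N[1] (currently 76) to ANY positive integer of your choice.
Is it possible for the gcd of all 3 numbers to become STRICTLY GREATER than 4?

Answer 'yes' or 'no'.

Current gcd = 4
gcd of all OTHER numbers (without N[1]=76): gcd([28, 32]) = 4
The new gcd after any change is gcd(4, new_value).
This can be at most 4.
Since 4 = old gcd 4, the gcd can only stay the same or decrease.

Answer: no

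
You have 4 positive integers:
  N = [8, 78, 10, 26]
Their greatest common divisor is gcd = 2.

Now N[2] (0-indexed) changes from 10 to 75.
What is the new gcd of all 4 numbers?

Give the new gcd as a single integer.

Numbers: [8, 78, 10, 26], gcd = 2
Change: index 2, 10 -> 75
gcd of the OTHER numbers (without index 2): gcd([8, 78, 26]) = 2
New gcd = gcd(g_others, new_val) = gcd(2, 75) = 1

Answer: 1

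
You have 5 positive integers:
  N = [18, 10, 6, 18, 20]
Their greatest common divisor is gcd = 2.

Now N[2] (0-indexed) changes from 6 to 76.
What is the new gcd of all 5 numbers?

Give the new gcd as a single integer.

Numbers: [18, 10, 6, 18, 20], gcd = 2
Change: index 2, 6 -> 76
gcd of the OTHER numbers (without index 2): gcd([18, 10, 18, 20]) = 2
New gcd = gcd(g_others, new_val) = gcd(2, 76) = 2

Answer: 2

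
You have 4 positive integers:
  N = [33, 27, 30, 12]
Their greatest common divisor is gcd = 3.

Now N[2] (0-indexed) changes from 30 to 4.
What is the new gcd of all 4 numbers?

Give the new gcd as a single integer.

Answer: 1

Derivation:
Numbers: [33, 27, 30, 12], gcd = 3
Change: index 2, 30 -> 4
gcd of the OTHER numbers (without index 2): gcd([33, 27, 12]) = 3
New gcd = gcd(g_others, new_val) = gcd(3, 4) = 1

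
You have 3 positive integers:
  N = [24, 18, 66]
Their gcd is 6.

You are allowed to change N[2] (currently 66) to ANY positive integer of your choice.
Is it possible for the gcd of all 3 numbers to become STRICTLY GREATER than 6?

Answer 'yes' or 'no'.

Answer: no

Derivation:
Current gcd = 6
gcd of all OTHER numbers (without N[2]=66): gcd([24, 18]) = 6
The new gcd after any change is gcd(6, new_value).
This can be at most 6.
Since 6 = old gcd 6, the gcd can only stay the same or decrease.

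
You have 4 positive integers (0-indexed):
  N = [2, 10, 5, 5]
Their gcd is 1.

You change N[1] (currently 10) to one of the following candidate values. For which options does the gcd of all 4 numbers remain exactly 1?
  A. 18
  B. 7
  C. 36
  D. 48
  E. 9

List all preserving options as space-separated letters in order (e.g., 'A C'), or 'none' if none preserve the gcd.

Answer: A B C D E

Derivation:
Old gcd = 1; gcd of others (without N[1]) = 1
New gcd for candidate v: gcd(1, v). Preserves old gcd iff gcd(1, v) = 1.
  Option A: v=18, gcd(1,18)=1 -> preserves
  Option B: v=7, gcd(1,7)=1 -> preserves
  Option C: v=36, gcd(1,36)=1 -> preserves
  Option D: v=48, gcd(1,48)=1 -> preserves
  Option E: v=9, gcd(1,9)=1 -> preserves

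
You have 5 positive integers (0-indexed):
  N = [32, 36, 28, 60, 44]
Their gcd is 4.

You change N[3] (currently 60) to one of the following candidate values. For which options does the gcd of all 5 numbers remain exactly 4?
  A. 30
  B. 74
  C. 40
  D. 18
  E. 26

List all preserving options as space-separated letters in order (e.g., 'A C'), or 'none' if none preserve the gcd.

Old gcd = 4; gcd of others (without N[3]) = 4
New gcd for candidate v: gcd(4, v). Preserves old gcd iff gcd(4, v) = 4.
  Option A: v=30, gcd(4,30)=2 -> changes
  Option B: v=74, gcd(4,74)=2 -> changes
  Option C: v=40, gcd(4,40)=4 -> preserves
  Option D: v=18, gcd(4,18)=2 -> changes
  Option E: v=26, gcd(4,26)=2 -> changes

Answer: C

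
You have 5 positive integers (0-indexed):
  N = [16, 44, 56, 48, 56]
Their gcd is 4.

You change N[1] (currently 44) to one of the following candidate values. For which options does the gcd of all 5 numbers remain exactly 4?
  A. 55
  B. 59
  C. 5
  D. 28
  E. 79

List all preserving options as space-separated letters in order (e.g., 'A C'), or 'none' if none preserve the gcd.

Old gcd = 4; gcd of others (without N[1]) = 8
New gcd for candidate v: gcd(8, v). Preserves old gcd iff gcd(8, v) = 4.
  Option A: v=55, gcd(8,55)=1 -> changes
  Option B: v=59, gcd(8,59)=1 -> changes
  Option C: v=5, gcd(8,5)=1 -> changes
  Option D: v=28, gcd(8,28)=4 -> preserves
  Option E: v=79, gcd(8,79)=1 -> changes

Answer: D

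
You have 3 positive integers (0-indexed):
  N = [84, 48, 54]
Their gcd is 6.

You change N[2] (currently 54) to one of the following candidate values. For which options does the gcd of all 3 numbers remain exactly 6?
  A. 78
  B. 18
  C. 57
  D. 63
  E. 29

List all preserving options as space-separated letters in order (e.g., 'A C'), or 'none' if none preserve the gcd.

Answer: A B

Derivation:
Old gcd = 6; gcd of others (without N[2]) = 12
New gcd for candidate v: gcd(12, v). Preserves old gcd iff gcd(12, v) = 6.
  Option A: v=78, gcd(12,78)=6 -> preserves
  Option B: v=18, gcd(12,18)=6 -> preserves
  Option C: v=57, gcd(12,57)=3 -> changes
  Option D: v=63, gcd(12,63)=3 -> changes
  Option E: v=29, gcd(12,29)=1 -> changes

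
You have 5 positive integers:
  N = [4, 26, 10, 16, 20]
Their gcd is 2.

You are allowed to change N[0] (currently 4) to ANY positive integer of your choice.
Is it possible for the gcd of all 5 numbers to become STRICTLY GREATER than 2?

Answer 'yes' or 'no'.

Current gcd = 2
gcd of all OTHER numbers (without N[0]=4): gcd([26, 10, 16, 20]) = 2
The new gcd after any change is gcd(2, new_value).
This can be at most 2.
Since 2 = old gcd 2, the gcd can only stay the same or decrease.

Answer: no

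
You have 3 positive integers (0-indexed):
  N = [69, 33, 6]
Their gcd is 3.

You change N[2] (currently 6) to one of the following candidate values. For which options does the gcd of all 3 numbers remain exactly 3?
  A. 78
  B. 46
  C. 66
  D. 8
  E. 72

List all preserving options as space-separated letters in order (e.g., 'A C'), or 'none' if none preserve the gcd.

Answer: A C E

Derivation:
Old gcd = 3; gcd of others (without N[2]) = 3
New gcd for candidate v: gcd(3, v). Preserves old gcd iff gcd(3, v) = 3.
  Option A: v=78, gcd(3,78)=3 -> preserves
  Option B: v=46, gcd(3,46)=1 -> changes
  Option C: v=66, gcd(3,66)=3 -> preserves
  Option D: v=8, gcd(3,8)=1 -> changes
  Option E: v=72, gcd(3,72)=3 -> preserves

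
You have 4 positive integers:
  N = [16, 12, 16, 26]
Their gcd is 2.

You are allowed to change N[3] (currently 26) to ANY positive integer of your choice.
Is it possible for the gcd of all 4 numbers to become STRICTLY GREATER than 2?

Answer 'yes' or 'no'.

Current gcd = 2
gcd of all OTHER numbers (without N[3]=26): gcd([16, 12, 16]) = 4
The new gcd after any change is gcd(4, new_value).
This can be at most 4.
Since 4 > old gcd 2, the gcd CAN increase (e.g., set N[3] = 4).

Answer: yes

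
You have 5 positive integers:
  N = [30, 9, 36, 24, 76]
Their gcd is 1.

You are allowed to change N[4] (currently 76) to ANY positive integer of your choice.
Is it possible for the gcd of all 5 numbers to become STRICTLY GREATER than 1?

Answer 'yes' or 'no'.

Current gcd = 1
gcd of all OTHER numbers (without N[4]=76): gcd([30, 9, 36, 24]) = 3
The new gcd after any change is gcd(3, new_value).
This can be at most 3.
Since 3 > old gcd 1, the gcd CAN increase (e.g., set N[4] = 3).

Answer: yes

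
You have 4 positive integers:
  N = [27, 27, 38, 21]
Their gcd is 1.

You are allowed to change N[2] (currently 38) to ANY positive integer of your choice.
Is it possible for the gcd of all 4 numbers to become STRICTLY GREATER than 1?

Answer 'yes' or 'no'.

Answer: yes

Derivation:
Current gcd = 1
gcd of all OTHER numbers (without N[2]=38): gcd([27, 27, 21]) = 3
The new gcd after any change is gcd(3, new_value).
This can be at most 3.
Since 3 > old gcd 1, the gcd CAN increase (e.g., set N[2] = 3).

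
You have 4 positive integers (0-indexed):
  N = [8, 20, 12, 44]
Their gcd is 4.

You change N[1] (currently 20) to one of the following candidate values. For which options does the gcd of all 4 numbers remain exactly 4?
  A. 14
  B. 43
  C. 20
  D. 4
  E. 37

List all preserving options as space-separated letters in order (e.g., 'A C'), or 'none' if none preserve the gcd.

Answer: C D

Derivation:
Old gcd = 4; gcd of others (without N[1]) = 4
New gcd for candidate v: gcd(4, v). Preserves old gcd iff gcd(4, v) = 4.
  Option A: v=14, gcd(4,14)=2 -> changes
  Option B: v=43, gcd(4,43)=1 -> changes
  Option C: v=20, gcd(4,20)=4 -> preserves
  Option D: v=4, gcd(4,4)=4 -> preserves
  Option E: v=37, gcd(4,37)=1 -> changes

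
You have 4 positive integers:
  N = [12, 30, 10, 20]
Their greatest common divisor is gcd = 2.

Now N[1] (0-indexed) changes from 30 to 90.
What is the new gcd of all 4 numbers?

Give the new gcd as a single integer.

Numbers: [12, 30, 10, 20], gcd = 2
Change: index 1, 30 -> 90
gcd of the OTHER numbers (without index 1): gcd([12, 10, 20]) = 2
New gcd = gcd(g_others, new_val) = gcd(2, 90) = 2

Answer: 2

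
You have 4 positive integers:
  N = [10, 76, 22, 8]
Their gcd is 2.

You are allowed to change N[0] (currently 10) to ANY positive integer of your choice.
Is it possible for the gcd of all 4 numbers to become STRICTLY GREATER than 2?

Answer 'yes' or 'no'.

Current gcd = 2
gcd of all OTHER numbers (without N[0]=10): gcd([76, 22, 8]) = 2
The new gcd after any change is gcd(2, new_value).
This can be at most 2.
Since 2 = old gcd 2, the gcd can only stay the same or decrease.

Answer: no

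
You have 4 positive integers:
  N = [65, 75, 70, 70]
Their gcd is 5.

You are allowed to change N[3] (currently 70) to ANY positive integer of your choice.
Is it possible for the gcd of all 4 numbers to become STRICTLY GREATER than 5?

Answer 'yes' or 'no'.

Answer: no

Derivation:
Current gcd = 5
gcd of all OTHER numbers (without N[3]=70): gcd([65, 75, 70]) = 5
The new gcd after any change is gcd(5, new_value).
This can be at most 5.
Since 5 = old gcd 5, the gcd can only stay the same or decrease.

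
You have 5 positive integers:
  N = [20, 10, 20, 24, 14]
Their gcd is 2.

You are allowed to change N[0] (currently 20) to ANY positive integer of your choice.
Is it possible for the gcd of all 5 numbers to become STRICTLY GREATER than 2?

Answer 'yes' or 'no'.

Answer: no

Derivation:
Current gcd = 2
gcd of all OTHER numbers (without N[0]=20): gcd([10, 20, 24, 14]) = 2
The new gcd after any change is gcd(2, new_value).
This can be at most 2.
Since 2 = old gcd 2, the gcd can only stay the same or decrease.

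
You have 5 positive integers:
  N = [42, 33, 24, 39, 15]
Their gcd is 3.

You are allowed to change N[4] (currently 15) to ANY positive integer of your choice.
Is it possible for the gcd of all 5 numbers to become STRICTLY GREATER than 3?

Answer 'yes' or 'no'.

Current gcd = 3
gcd of all OTHER numbers (without N[4]=15): gcd([42, 33, 24, 39]) = 3
The new gcd after any change is gcd(3, new_value).
This can be at most 3.
Since 3 = old gcd 3, the gcd can only stay the same or decrease.

Answer: no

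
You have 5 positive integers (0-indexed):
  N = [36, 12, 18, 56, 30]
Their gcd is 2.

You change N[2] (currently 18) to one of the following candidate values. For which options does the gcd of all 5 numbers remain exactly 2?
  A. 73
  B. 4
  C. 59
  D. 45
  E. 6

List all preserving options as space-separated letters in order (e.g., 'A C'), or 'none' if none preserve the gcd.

Answer: B E

Derivation:
Old gcd = 2; gcd of others (without N[2]) = 2
New gcd for candidate v: gcd(2, v). Preserves old gcd iff gcd(2, v) = 2.
  Option A: v=73, gcd(2,73)=1 -> changes
  Option B: v=4, gcd(2,4)=2 -> preserves
  Option C: v=59, gcd(2,59)=1 -> changes
  Option D: v=45, gcd(2,45)=1 -> changes
  Option E: v=6, gcd(2,6)=2 -> preserves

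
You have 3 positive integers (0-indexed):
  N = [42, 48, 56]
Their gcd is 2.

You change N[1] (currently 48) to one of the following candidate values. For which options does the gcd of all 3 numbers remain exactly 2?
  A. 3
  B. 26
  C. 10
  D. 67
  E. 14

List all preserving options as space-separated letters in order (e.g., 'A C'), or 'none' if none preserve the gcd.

Answer: B C

Derivation:
Old gcd = 2; gcd of others (without N[1]) = 14
New gcd for candidate v: gcd(14, v). Preserves old gcd iff gcd(14, v) = 2.
  Option A: v=3, gcd(14,3)=1 -> changes
  Option B: v=26, gcd(14,26)=2 -> preserves
  Option C: v=10, gcd(14,10)=2 -> preserves
  Option D: v=67, gcd(14,67)=1 -> changes
  Option E: v=14, gcd(14,14)=14 -> changes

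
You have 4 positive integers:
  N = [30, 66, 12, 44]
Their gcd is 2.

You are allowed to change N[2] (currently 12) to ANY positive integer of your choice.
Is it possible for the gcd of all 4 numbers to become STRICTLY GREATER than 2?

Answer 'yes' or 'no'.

Answer: no

Derivation:
Current gcd = 2
gcd of all OTHER numbers (without N[2]=12): gcd([30, 66, 44]) = 2
The new gcd after any change is gcd(2, new_value).
This can be at most 2.
Since 2 = old gcd 2, the gcd can only stay the same or decrease.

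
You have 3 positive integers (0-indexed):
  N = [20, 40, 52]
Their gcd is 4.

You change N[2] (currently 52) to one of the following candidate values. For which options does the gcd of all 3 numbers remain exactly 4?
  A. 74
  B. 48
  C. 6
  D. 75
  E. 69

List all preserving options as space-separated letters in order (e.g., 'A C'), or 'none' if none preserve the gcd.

Old gcd = 4; gcd of others (without N[2]) = 20
New gcd for candidate v: gcd(20, v). Preserves old gcd iff gcd(20, v) = 4.
  Option A: v=74, gcd(20,74)=2 -> changes
  Option B: v=48, gcd(20,48)=4 -> preserves
  Option C: v=6, gcd(20,6)=2 -> changes
  Option D: v=75, gcd(20,75)=5 -> changes
  Option E: v=69, gcd(20,69)=1 -> changes

Answer: B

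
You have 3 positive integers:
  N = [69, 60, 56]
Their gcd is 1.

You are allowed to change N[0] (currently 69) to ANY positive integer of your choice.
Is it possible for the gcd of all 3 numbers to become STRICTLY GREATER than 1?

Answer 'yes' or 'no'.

Answer: yes

Derivation:
Current gcd = 1
gcd of all OTHER numbers (without N[0]=69): gcd([60, 56]) = 4
The new gcd after any change is gcd(4, new_value).
This can be at most 4.
Since 4 > old gcd 1, the gcd CAN increase (e.g., set N[0] = 4).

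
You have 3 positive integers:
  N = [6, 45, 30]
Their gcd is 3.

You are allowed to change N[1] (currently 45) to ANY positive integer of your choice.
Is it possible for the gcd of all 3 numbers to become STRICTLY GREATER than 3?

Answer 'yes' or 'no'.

Answer: yes

Derivation:
Current gcd = 3
gcd of all OTHER numbers (without N[1]=45): gcd([6, 30]) = 6
The new gcd after any change is gcd(6, new_value).
This can be at most 6.
Since 6 > old gcd 3, the gcd CAN increase (e.g., set N[1] = 6).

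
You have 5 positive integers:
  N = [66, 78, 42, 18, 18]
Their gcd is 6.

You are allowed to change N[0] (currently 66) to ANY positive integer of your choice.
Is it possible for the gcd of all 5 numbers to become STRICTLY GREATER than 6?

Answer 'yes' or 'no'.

Answer: no

Derivation:
Current gcd = 6
gcd of all OTHER numbers (without N[0]=66): gcd([78, 42, 18, 18]) = 6
The new gcd after any change is gcd(6, new_value).
This can be at most 6.
Since 6 = old gcd 6, the gcd can only stay the same or decrease.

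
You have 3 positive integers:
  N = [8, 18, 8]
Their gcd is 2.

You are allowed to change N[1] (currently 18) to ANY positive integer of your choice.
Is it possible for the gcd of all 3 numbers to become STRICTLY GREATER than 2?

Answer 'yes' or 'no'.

Answer: yes

Derivation:
Current gcd = 2
gcd of all OTHER numbers (without N[1]=18): gcd([8, 8]) = 8
The new gcd after any change is gcd(8, new_value).
This can be at most 8.
Since 8 > old gcd 2, the gcd CAN increase (e.g., set N[1] = 8).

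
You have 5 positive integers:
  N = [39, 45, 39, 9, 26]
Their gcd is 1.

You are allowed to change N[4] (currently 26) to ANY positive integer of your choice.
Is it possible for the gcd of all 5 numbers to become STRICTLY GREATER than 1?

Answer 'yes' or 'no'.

Current gcd = 1
gcd of all OTHER numbers (without N[4]=26): gcd([39, 45, 39, 9]) = 3
The new gcd after any change is gcd(3, new_value).
This can be at most 3.
Since 3 > old gcd 1, the gcd CAN increase (e.g., set N[4] = 3).

Answer: yes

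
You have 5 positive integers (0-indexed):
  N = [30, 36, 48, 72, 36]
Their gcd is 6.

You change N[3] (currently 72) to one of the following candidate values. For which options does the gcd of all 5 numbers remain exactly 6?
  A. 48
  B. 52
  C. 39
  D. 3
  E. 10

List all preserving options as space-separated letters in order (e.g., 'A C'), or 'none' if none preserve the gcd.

Old gcd = 6; gcd of others (without N[3]) = 6
New gcd for candidate v: gcd(6, v). Preserves old gcd iff gcd(6, v) = 6.
  Option A: v=48, gcd(6,48)=6 -> preserves
  Option B: v=52, gcd(6,52)=2 -> changes
  Option C: v=39, gcd(6,39)=3 -> changes
  Option D: v=3, gcd(6,3)=3 -> changes
  Option E: v=10, gcd(6,10)=2 -> changes

Answer: A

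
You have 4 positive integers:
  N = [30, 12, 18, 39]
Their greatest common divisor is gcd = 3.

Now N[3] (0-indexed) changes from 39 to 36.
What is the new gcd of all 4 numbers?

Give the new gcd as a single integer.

Numbers: [30, 12, 18, 39], gcd = 3
Change: index 3, 39 -> 36
gcd of the OTHER numbers (without index 3): gcd([30, 12, 18]) = 6
New gcd = gcd(g_others, new_val) = gcd(6, 36) = 6

Answer: 6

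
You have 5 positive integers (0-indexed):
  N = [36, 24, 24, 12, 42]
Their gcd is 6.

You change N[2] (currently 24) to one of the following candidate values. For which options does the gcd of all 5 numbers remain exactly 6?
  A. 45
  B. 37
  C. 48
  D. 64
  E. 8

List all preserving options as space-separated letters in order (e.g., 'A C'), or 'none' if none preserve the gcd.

Answer: C

Derivation:
Old gcd = 6; gcd of others (without N[2]) = 6
New gcd for candidate v: gcd(6, v). Preserves old gcd iff gcd(6, v) = 6.
  Option A: v=45, gcd(6,45)=3 -> changes
  Option B: v=37, gcd(6,37)=1 -> changes
  Option C: v=48, gcd(6,48)=6 -> preserves
  Option D: v=64, gcd(6,64)=2 -> changes
  Option E: v=8, gcd(6,8)=2 -> changes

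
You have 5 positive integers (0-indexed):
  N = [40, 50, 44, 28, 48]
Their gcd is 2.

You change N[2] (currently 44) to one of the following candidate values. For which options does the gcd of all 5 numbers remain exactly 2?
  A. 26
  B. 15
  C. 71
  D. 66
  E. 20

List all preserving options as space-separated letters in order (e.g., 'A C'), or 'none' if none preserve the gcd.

Answer: A D E

Derivation:
Old gcd = 2; gcd of others (without N[2]) = 2
New gcd for candidate v: gcd(2, v). Preserves old gcd iff gcd(2, v) = 2.
  Option A: v=26, gcd(2,26)=2 -> preserves
  Option B: v=15, gcd(2,15)=1 -> changes
  Option C: v=71, gcd(2,71)=1 -> changes
  Option D: v=66, gcd(2,66)=2 -> preserves
  Option E: v=20, gcd(2,20)=2 -> preserves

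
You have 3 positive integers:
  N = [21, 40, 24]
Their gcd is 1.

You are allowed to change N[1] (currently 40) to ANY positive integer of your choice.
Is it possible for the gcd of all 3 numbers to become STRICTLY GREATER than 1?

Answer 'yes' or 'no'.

Current gcd = 1
gcd of all OTHER numbers (without N[1]=40): gcd([21, 24]) = 3
The new gcd after any change is gcd(3, new_value).
This can be at most 3.
Since 3 > old gcd 1, the gcd CAN increase (e.g., set N[1] = 3).

Answer: yes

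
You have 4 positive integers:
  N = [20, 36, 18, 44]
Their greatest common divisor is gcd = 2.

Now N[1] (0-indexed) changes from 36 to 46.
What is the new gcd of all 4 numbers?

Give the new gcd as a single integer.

Answer: 2

Derivation:
Numbers: [20, 36, 18, 44], gcd = 2
Change: index 1, 36 -> 46
gcd of the OTHER numbers (without index 1): gcd([20, 18, 44]) = 2
New gcd = gcd(g_others, new_val) = gcd(2, 46) = 2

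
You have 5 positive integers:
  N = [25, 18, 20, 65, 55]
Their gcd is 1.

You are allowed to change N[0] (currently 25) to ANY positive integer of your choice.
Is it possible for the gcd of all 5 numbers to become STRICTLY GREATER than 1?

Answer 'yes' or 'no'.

Answer: no

Derivation:
Current gcd = 1
gcd of all OTHER numbers (without N[0]=25): gcd([18, 20, 65, 55]) = 1
The new gcd after any change is gcd(1, new_value).
This can be at most 1.
Since 1 = old gcd 1, the gcd can only stay the same or decrease.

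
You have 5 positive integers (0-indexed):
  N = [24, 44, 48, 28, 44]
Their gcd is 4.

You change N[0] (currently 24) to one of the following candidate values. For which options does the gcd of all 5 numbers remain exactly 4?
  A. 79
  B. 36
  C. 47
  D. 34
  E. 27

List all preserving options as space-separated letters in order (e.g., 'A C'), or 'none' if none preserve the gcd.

Old gcd = 4; gcd of others (without N[0]) = 4
New gcd for candidate v: gcd(4, v). Preserves old gcd iff gcd(4, v) = 4.
  Option A: v=79, gcd(4,79)=1 -> changes
  Option B: v=36, gcd(4,36)=4 -> preserves
  Option C: v=47, gcd(4,47)=1 -> changes
  Option D: v=34, gcd(4,34)=2 -> changes
  Option E: v=27, gcd(4,27)=1 -> changes

Answer: B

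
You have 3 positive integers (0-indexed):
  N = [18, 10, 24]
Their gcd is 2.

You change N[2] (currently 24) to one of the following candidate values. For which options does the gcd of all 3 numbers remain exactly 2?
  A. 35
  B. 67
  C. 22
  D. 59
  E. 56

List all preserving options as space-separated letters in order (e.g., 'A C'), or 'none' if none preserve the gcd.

Answer: C E

Derivation:
Old gcd = 2; gcd of others (without N[2]) = 2
New gcd for candidate v: gcd(2, v). Preserves old gcd iff gcd(2, v) = 2.
  Option A: v=35, gcd(2,35)=1 -> changes
  Option B: v=67, gcd(2,67)=1 -> changes
  Option C: v=22, gcd(2,22)=2 -> preserves
  Option D: v=59, gcd(2,59)=1 -> changes
  Option E: v=56, gcd(2,56)=2 -> preserves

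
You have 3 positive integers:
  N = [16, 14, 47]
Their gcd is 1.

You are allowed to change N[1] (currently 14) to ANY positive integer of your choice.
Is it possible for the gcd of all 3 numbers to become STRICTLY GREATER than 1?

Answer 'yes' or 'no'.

Answer: no

Derivation:
Current gcd = 1
gcd of all OTHER numbers (without N[1]=14): gcd([16, 47]) = 1
The new gcd after any change is gcd(1, new_value).
This can be at most 1.
Since 1 = old gcd 1, the gcd can only stay the same or decrease.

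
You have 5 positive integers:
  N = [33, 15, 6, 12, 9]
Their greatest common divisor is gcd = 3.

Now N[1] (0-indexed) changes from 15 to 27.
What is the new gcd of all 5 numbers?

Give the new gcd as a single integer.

Numbers: [33, 15, 6, 12, 9], gcd = 3
Change: index 1, 15 -> 27
gcd of the OTHER numbers (without index 1): gcd([33, 6, 12, 9]) = 3
New gcd = gcd(g_others, new_val) = gcd(3, 27) = 3

Answer: 3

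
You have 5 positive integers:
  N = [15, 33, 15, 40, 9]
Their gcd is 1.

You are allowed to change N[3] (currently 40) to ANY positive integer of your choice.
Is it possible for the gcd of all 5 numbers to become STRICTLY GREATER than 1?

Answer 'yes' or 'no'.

Current gcd = 1
gcd of all OTHER numbers (without N[3]=40): gcd([15, 33, 15, 9]) = 3
The new gcd after any change is gcd(3, new_value).
This can be at most 3.
Since 3 > old gcd 1, the gcd CAN increase (e.g., set N[3] = 3).

Answer: yes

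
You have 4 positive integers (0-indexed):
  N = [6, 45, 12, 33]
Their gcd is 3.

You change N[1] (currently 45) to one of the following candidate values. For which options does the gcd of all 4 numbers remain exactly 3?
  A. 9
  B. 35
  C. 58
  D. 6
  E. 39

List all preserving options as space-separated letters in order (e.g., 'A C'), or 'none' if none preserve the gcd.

Old gcd = 3; gcd of others (without N[1]) = 3
New gcd for candidate v: gcd(3, v). Preserves old gcd iff gcd(3, v) = 3.
  Option A: v=9, gcd(3,9)=3 -> preserves
  Option B: v=35, gcd(3,35)=1 -> changes
  Option C: v=58, gcd(3,58)=1 -> changes
  Option D: v=6, gcd(3,6)=3 -> preserves
  Option E: v=39, gcd(3,39)=3 -> preserves

Answer: A D E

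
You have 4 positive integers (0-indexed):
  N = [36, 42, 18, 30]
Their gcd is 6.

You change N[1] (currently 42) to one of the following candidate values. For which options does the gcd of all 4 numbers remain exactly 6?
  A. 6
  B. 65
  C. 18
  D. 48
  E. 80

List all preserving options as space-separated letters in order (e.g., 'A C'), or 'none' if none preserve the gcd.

Old gcd = 6; gcd of others (without N[1]) = 6
New gcd for candidate v: gcd(6, v). Preserves old gcd iff gcd(6, v) = 6.
  Option A: v=6, gcd(6,6)=6 -> preserves
  Option B: v=65, gcd(6,65)=1 -> changes
  Option C: v=18, gcd(6,18)=6 -> preserves
  Option D: v=48, gcd(6,48)=6 -> preserves
  Option E: v=80, gcd(6,80)=2 -> changes

Answer: A C D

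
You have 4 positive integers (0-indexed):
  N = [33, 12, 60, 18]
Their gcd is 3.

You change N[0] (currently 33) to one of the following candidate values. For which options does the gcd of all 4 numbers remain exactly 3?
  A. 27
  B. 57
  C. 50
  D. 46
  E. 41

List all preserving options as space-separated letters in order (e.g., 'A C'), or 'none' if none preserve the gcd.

Answer: A B

Derivation:
Old gcd = 3; gcd of others (without N[0]) = 6
New gcd for candidate v: gcd(6, v). Preserves old gcd iff gcd(6, v) = 3.
  Option A: v=27, gcd(6,27)=3 -> preserves
  Option B: v=57, gcd(6,57)=3 -> preserves
  Option C: v=50, gcd(6,50)=2 -> changes
  Option D: v=46, gcd(6,46)=2 -> changes
  Option E: v=41, gcd(6,41)=1 -> changes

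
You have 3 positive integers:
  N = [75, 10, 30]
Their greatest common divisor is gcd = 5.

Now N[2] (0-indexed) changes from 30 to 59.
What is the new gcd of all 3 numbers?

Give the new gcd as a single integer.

Answer: 1

Derivation:
Numbers: [75, 10, 30], gcd = 5
Change: index 2, 30 -> 59
gcd of the OTHER numbers (without index 2): gcd([75, 10]) = 5
New gcd = gcd(g_others, new_val) = gcd(5, 59) = 1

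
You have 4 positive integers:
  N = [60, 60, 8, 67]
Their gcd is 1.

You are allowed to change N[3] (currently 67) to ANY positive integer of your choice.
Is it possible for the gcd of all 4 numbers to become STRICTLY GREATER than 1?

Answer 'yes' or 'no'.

Current gcd = 1
gcd of all OTHER numbers (without N[3]=67): gcd([60, 60, 8]) = 4
The new gcd after any change is gcd(4, new_value).
This can be at most 4.
Since 4 > old gcd 1, the gcd CAN increase (e.g., set N[3] = 4).

Answer: yes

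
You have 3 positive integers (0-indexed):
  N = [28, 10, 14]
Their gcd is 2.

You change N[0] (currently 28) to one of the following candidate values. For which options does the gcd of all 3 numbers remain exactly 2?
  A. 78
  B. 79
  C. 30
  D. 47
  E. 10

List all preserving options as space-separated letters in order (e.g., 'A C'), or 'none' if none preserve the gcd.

Answer: A C E

Derivation:
Old gcd = 2; gcd of others (without N[0]) = 2
New gcd for candidate v: gcd(2, v). Preserves old gcd iff gcd(2, v) = 2.
  Option A: v=78, gcd(2,78)=2 -> preserves
  Option B: v=79, gcd(2,79)=1 -> changes
  Option C: v=30, gcd(2,30)=2 -> preserves
  Option D: v=47, gcd(2,47)=1 -> changes
  Option E: v=10, gcd(2,10)=2 -> preserves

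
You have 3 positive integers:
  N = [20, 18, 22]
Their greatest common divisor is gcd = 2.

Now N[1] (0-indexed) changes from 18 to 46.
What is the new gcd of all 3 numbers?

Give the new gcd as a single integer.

Numbers: [20, 18, 22], gcd = 2
Change: index 1, 18 -> 46
gcd of the OTHER numbers (without index 1): gcd([20, 22]) = 2
New gcd = gcd(g_others, new_val) = gcd(2, 46) = 2

Answer: 2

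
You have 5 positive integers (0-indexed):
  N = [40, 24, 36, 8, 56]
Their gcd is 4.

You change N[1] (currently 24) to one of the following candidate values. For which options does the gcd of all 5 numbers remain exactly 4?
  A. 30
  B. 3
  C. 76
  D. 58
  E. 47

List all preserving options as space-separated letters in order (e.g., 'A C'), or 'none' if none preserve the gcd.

Old gcd = 4; gcd of others (without N[1]) = 4
New gcd for candidate v: gcd(4, v). Preserves old gcd iff gcd(4, v) = 4.
  Option A: v=30, gcd(4,30)=2 -> changes
  Option B: v=3, gcd(4,3)=1 -> changes
  Option C: v=76, gcd(4,76)=4 -> preserves
  Option D: v=58, gcd(4,58)=2 -> changes
  Option E: v=47, gcd(4,47)=1 -> changes

Answer: C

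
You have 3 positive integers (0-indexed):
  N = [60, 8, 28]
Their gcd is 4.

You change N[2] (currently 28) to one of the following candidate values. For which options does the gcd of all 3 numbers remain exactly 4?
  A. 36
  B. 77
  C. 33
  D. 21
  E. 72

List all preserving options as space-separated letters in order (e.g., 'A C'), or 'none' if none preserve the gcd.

Answer: A E

Derivation:
Old gcd = 4; gcd of others (without N[2]) = 4
New gcd for candidate v: gcd(4, v). Preserves old gcd iff gcd(4, v) = 4.
  Option A: v=36, gcd(4,36)=4 -> preserves
  Option B: v=77, gcd(4,77)=1 -> changes
  Option C: v=33, gcd(4,33)=1 -> changes
  Option D: v=21, gcd(4,21)=1 -> changes
  Option E: v=72, gcd(4,72)=4 -> preserves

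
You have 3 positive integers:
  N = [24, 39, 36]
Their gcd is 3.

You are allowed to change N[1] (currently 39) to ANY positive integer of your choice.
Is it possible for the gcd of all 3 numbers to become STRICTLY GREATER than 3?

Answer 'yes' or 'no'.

Current gcd = 3
gcd of all OTHER numbers (without N[1]=39): gcd([24, 36]) = 12
The new gcd after any change is gcd(12, new_value).
This can be at most 12.
Since 12 > old gcd 3, the gcd CAN increase (e.g., set N[1] = 12).

Answer: yes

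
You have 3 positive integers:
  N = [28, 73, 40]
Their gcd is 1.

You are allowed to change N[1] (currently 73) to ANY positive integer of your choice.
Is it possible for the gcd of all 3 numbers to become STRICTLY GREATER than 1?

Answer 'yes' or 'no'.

Current gcd = 1
gcd of all OTHER numbers (without N[1]=73): gcd([28, 40]) = 4
The new gcd after any change is gcd(4, new_value).
This can be at most 4.
Since 4 > old gcd 1, the gcd CAN increase (e.g., set N[1] = 4).

Answer: yes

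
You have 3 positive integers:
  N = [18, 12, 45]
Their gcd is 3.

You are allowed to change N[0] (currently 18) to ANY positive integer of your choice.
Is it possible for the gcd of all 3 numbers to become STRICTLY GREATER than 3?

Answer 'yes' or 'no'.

Current gcd = 3
gcd of all OTHER numbers (without N[0]=18): gcd([12, 45]) = 3
The new gcd after any change is gcd(3, new_value).
This can be at most 3.
Since 3 = old gcd 3, the gcd can only stay the same or decrease.

Answer: no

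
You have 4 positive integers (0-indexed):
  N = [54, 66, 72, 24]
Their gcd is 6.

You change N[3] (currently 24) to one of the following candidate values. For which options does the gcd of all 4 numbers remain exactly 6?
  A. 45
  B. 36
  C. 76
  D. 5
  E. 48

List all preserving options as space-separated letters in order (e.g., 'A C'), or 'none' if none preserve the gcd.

Answer: B E

Derivation:
Old gcd = 6; gcd of others (without N[3]) = 6
New gcd for candidate v: gcd(6, v). Preserves old gcd iff gcd(6, v) = 6.
  Option A: v=45, gcd(6,45)=3 -> changes
  Option B: v=36, gcd(6,36)=6 -> preserves
  Option C: v=76, gcd(6,76)=2 -> changes
  Option D: v=5, gcd(6,5)=1 -> changes
  Option E: v=48, gcd(6,48)=6 -> preserves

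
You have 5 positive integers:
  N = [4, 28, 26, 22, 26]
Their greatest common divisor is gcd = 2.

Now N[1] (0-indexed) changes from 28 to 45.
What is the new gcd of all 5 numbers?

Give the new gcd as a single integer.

Numbers: [4, 28, 26, 22, 26], gcd = 2
Change: index 1, 28 -> 45
gcd of the OTHER numbers (without index 1): gcd([4, 26, 22, 26]) = 2
New gcd = gcd(g_others, new_val) = gcd(2, 45) = 1

Answer: 1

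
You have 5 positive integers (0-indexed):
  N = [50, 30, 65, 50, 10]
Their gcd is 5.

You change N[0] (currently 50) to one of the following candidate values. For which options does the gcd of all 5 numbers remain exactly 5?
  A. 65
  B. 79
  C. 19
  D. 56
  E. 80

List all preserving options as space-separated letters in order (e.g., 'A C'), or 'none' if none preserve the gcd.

Answer: A E

Derivation:
Old gcd = 5; gcd of others (without N[0]) = 5
New gcd for candidate v: gcd(5, v). Preserves old gcd iff gcd(5, v) = 5.
  Option A: v=65, gcd(5,65)=5 -> preserves
  Option B: v=79, gcd(5,79)=1 -> changes
  Option C: v=19, gcd(5,19)=1 -> changes
  Option D: v=56, gcd(5,56)=1 -> changes
  Option E: v=80, gcd(5,80)=5 -> preserves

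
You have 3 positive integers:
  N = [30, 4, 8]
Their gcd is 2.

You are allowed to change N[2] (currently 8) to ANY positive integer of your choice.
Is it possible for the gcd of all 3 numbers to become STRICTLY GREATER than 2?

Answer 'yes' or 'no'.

Current gcd = 2
gcd of all OTHER numbers (without N[2]=8): gcd([30, 4]) = 2
The new gcd after any change is gcd(2, new_value).
This can be at most 2.
Since 2 = old gcd 2, the gcd can only stay the same or decrease.

Answer: no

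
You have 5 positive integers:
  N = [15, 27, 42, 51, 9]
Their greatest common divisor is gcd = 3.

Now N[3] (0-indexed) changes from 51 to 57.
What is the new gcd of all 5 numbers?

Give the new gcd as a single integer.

Answer: 3

Derivation:
Numbers: [15, 27, 42, 51, 9], gcd = 3
Change: index 3, 51 -> 57
gcd of the OTHER numbers (without index 3): gcd([15, 27, 42, 9]) = 3
New gcd = gcd(g_others, new_val) = gcd(3, 57) = 3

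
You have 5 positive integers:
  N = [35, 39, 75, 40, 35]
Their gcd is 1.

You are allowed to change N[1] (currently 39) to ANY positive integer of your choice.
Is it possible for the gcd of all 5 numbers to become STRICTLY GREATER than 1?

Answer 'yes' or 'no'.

Current gcd = 1
gcd of all OTHER numbers (without N[1]=39): gcd([35, 75, 40, 35]) = 5
The new gcd after any change is gcd(5, new_value).
This can be at most 5.
Since 5 > old gcd 1, the gcd CAN increase (e.g., set N[1] = 5).

Answer: yes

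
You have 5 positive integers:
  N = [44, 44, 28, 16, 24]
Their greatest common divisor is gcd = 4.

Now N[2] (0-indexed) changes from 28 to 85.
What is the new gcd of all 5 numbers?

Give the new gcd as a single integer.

Numbers: [44, 44, 28, 16, 24], gcd = 4
Change: index 2, 28 -> 85
gcd of the OTHER numbers (without index 2): gcd([44, 44, 16, 24]) = 4
New gcd = gcd(g_others, new_val) = gcd(4, 85) = 1

Answer: 1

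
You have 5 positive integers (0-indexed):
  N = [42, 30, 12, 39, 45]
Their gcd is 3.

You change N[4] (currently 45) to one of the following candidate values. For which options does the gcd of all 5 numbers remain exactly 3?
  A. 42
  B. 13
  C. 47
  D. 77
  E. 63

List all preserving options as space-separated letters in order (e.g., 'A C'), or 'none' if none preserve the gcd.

Answer: A E

Derivation:
Old gcd = 3; gcd of others (without N[4]) = 3
New gcd for candidate v: gcd(3, v). Preserves old gcd iff gcd(3, v) = 3.
  Option A: v=42, gcd(3,42)=3 -> preserves
  Option B: v=13, gcd(3,13)=1 -> changes
  Option C: v=47, gcd(3,47)=1 -> changes
  Option D: v=77, gcd(3,77)=1 -> changes
  Option E: v=63, gcd(3,63)=3 -> preserves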